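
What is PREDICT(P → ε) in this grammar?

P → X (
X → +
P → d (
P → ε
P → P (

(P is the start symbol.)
PREDICT(P → ε) = (FIRST(RHS) \ {ε}) ∪ (FOLLOW(P) if ε ∈ FIRST(RHS), i.e. RHS ⇒* ε)
The right-hand side is ε (FIRST(ε) = { ε }), so the predict set is FOLLOW(P) = { $, '(' }
PREDICT(P → ε) = { $, '(' }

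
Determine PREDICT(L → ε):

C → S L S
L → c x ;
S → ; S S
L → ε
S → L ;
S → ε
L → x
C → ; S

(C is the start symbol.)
PREDICT(L → ε) = (FIRST(RHS) \ {ε}) ∪ (FOLLOW(L) if ε ∈ FIRST(RHS), i.e. RHS ⇒* ε)
The right-hand side is ε (FIRST(ε) = { ε }), so the predict set is FOLLOW(L) = { $, ';', 'c', 'x' }
PREDICT(L → ε) = { $, ';', 'c', 'x' }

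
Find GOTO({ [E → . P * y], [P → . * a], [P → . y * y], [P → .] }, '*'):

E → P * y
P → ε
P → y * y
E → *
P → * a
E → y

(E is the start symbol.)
{ [P → * . a] }

GOTO(I, '*') = CLOSURE({ [A → αX.β] : [A → α.Xβ] ∈ I, X = '*' })

Items with dot before '*', with the dot advanced:
  [P → . * a] → [P → * . a]
Closure adds nothing (no advanced item has the dot before a non-terminal).

GOTO = { [P → * . a] }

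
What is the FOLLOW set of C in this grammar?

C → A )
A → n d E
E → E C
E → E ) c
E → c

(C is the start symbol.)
To compute FOLLOW(C), find every occurrence of C on a right-hand side N → α C β: add FIRST(β) \ {ε}, and if β is empty or nullable also add FOLLOW(N). Iterate to a fixed point.

C is the start symbol, so $ ∈ FOLLOW(C).
In E → E C: C is at the end, add FOLLOW(E)

The FOLLOW sets referred to above (computed the same way, to a fixed point):
  FOLLOW(E) = { ')', 'n' }

Taking the union: FOLLOW(C) = { $, ')', 'n' }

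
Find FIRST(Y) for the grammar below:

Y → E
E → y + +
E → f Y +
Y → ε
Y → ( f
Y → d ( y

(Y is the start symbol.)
{ '(', 'd', 'f', 'y', ε }

FIRST sets of the other non-terminals involved (by the same procedure, iterated to a fixed point):
  FIRST(E) = { 'f', 'y' }

From Y → E:
  - E is a non-terminal: add FIRST(E) \ {ε} = { 'f', 'y' }
    E is not nullable, so stop
From Y → ε:
  - ε-production, so ε ∈ FIRST(Y)
From Y → ( f:
  - '(' is a terminal: add '(' and stop
From Y → d ( y:
  - d is a terminal: add 'd' and stop

Collecting: FIRST(Y) = { '(', 'd', 'f', 'y', ε }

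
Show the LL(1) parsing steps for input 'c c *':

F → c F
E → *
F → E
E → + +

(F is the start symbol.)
Stack is shown with the top on the left.

Stack  Input    Action
----------------------
F $    c c * $  output F → c F
c F $  c c * $  match 'c'
F $    c * $    output F → c F
c F $  c * $    match 'c'
F $    * $      output F → E
E $    * $      output E → *
* $    * $      match '*'
$      $        accept

The string is accepted.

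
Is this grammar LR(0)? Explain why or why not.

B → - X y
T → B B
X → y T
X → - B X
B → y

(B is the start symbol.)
Yes, the grammar is LR(0)

Augment with B' → B and build the canonical LR(0) collection (I0 = CLOSURE({[B' → . B]}), then GOTO on every symbol after a dot until no new states appear). It has 13 states:
  I0: { [B → . - X y], [B → . y], [B' → . B] }  — shift
  I1: { [B → - . X y], [X → . - B X], [X → . y T] }  — shift
  I2: { [B' → B .] }  — accept
  I3: { [B → y .] }  — reduce
  I4: { [B → . - X y], [B → . y], [X → - . B X] }  — shift
  I5: { [B → - X . y] }  — shift
  I6: { [B → . - X y], [B → . y], [T → . B B], [X → y . T] }  — shift
  I7: { [B → . - X y], [B → . y], [T → B . B] }  — shift
  I8: { [X → y T .] }  — reduce
  I9: { [T → B B .] }  — reduce
  I10: { [B → - X y .] }  — reduce
  I11: { [X → - B . X], [X → . - B X], [X → . y T] }  — shift
  I12: { [X → - B X .] }  — reduce

Every state is either a pure shift/goto state or contains exactly one complete item and nothing to shift — no conflicts. The grammar is LR(0).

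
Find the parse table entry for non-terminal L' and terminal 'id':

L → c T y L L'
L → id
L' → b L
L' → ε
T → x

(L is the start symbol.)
Empty (error entry)

To find M[L', 'id'], we find productions for L' where 'id' is in the predict set (PREDICT(N → α) = (FIRST(α) \ {ε}) ∪ (FOLLOW(N) if α ⇒* ε)).

Relevant sets:
  FOLLOW(L') = { $, 'b' }

L' → b L: PREDICT = { 'b' }
L' → ε: PREDICT = { $, 'b' }

M[L', 'id'] is empty (no production applies)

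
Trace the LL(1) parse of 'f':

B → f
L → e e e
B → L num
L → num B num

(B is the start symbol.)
Stack is shown with the top on the left.

Stack  Input  Action
--------------------
B $    f $    output B → f
f $    f $    match 'f'
$      $      accept

The string is accepted.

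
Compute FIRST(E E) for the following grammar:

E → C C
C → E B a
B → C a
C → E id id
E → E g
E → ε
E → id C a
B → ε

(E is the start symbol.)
{ 'a', 'g', 'id', ε }

FIRST sets of the non-terminals involved (from the grammar, by fixed-point iteration):
  FIRST(E) = { 'a', 'g', 'id', ε }

To compute FIRST(E E), process the symbols left to right:
Symbol E is a non-terminal. Add FIRST(E) \ {ε} = { 'a', 'g', 'id' }
E is nullable (ε ∈ FIRST(E)), continue to the next symbol.
Symbol E is a non-terminal. Add FIRST(E) \ {ε} = { 'a', 'g', 'id' }
E is nullable (ε ∈ FIRST(E)), continue to the next symbol.
All symbols are nullable, so ε is in the result.
FIRST(E E) = { 'a', 'g', 'id', ε }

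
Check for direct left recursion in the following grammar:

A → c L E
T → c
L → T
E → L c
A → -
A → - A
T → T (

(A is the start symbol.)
Yes, T is left-recursive

A → c L E: starts with c
T → c: starts with c
L → T: starts with T
E → L c: starts with L
A → -: starts with '-'
A → - A: starts with '-'
T → T (: LEFT RECURSIVE (starts with T)

The grammar has direct left recursion on: T.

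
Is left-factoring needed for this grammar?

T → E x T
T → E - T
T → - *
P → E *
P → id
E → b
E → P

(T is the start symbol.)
Left-factoring is needed when two productions for the same non-terminal
share a common prefix on the right-hand side.

Productions for T:
  T → E x T
  T → E - T
  T → - *
Productions for P:
  P → E *
  P → id
Productions for E:
  E → b
  E → P

Found common prefix 'E' in productions for T

Answer: Yes, T has productions with common prefix 'E'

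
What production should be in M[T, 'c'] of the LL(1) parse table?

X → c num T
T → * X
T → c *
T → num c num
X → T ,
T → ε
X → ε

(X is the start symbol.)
T → c *

To find M[T, 'c'], we find productions for T where 'c' is in the predict set (PREDICT(N → α) = (FIRST(α) \ {ε}) ∪ (FOLLOW(N) if α ⇒* ε)).

Relevant sets:
  FOLLOW(T) = { $, ',' }

T → * X: PREDICT = { '*' }
T → c *: PREDICT = { 'c' }
  'c' is in predict set, so this production goes in M[T, 'c']
T → num c num: PREDICT = { 'num' }
T → ε: PREDICT = { $, ',' }

M[T, 'c'] = T → c *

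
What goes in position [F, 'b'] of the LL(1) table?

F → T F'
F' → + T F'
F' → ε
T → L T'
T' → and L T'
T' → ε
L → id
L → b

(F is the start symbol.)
F → T F'

To find M[F, 'b'], we find productions for F where 'b' is in the predict set (PREDICT(N → α) = (FIRST(α) \ {ε}) ∪ (FOLLOW(N) if α ⇒* ε)).

Relevant sets:
  FIRST(T) = { 'b', 'id' }

F → T F': PREDICT = { 'b', 'id' }
  'b' is in predict set, so this production goes in M[F, 'b']

M[F, 'b'] = F → T F'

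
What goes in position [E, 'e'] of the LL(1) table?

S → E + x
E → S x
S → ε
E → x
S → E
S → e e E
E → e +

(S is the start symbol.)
To find M[E, 'e'], we find productions for E where 'e' is in the predict set (PREDICT(N → α) = (FIRST(α) \ {ε}) ∪ (FOLLOW(N) if α ⇒* ε)).

Relevant sets:
  FIRST(S) = { 'e', 'x', ε }

E → S x: PREDICT = { 'e', 'x' }
  'e' is in predict set, so this production goes in M[E, 'e']
E → x: PREDICT = { 'x' }
E → e +: PREDICT = { 'e' }
  'e' is in predict set, so this production goes in M[E, 'e']

M[E, 'e'] = E → S x, E → e +  (a multiply-defined cell — the grammar is not LL(1))

Answer: E → S x, E → e +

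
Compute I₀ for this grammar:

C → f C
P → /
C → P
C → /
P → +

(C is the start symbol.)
{ [C → . /], [C → . P], [C → . f C], [C' → . C], [P → . +], [P → . /] }

First, augment the grammar with C' → C
I₀ = CLOSURE({ [C' → . C] }):
  [C' → . C] has the dot before C: add [C → . f C], [C → . P], [C → . /]
  [C → . P] has the dot before P: add [P → . /], [P → . +]
No further items can be added.

I₀ = { [C → . /], [C → . P], [C → . f C], [C' → . C], [P → . +], [P → . /] }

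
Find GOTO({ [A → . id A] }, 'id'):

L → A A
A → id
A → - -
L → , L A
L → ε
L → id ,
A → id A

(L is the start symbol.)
{ [A → . - -], [A → . id A], [A → . id], [A → id . A] }

GOTO(I, 'id') = CLOSURE({ [A → αX.β] : [A → α.Xβ] ∈ I, X = 'id' })

Items with dot before 'id', with the dot advanced:
  [A → . id A] → [A → id . A]
Closure of the advanced items:
  [A → id . A] has the dot before A: add [A → . id], [A → . - -], [A → . id A]

GOTO = { [A → . - -], [A → . id A], [A → . id], [A → id . A] }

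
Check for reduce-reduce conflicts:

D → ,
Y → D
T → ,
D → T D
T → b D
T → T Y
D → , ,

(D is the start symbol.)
Yes — I1: [D → , .] vs [T → , .]; I6: [D → T D .] vs [Y → D .]

Augment with D' → D and build the canonical LR(0) collection (I0 = CLOSURE({[D' → . D]}), then GOTO on every symbol after a dot until no new states appear). It has 9 states:
  I0: { [D → . , ,], [D → . ,], [D → . T D], [D' → . D], [T → . ,], [T → . T Y], [T → . b D] }  — shift
  I1: { [D → , . ,], [D → , .], [T → , .] }  — shift, 2 reduces
  I2: { [D' → D .] }  — accept
  I3: { [D → . , ,], [D → . ,], [D → . T D], [D → T . D], [T → . ,], [T → . T Y], [T → . b D], [T → T . Y], [Y → . D] }  — shift
  I4: { [D → . , ,], [D → . ,], [D → . T D], [T → . ,], [T → . T Y], [T → . b D], [T → b . D] }  — shift
  I5: { [T → b D .] }  — reduce
  I6: { [D → T D .], [Y → D .] }  — 2 reduces
  I7: { [T → T Y .] }  — reduce
  I8: { [D → , , .] }  — reduce

I1 contains complete items [D → , .], [T → , .] — reduce-reduce conflict.
I6 contains complete items [D → T D .], [Y → D .] — reduce-reduce conflict.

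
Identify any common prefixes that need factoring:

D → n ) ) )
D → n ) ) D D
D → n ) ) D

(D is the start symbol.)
Left-factoring is needed when two productions for the same non-terminal
share a common prefix on the right-hand side.

Productions for D:
  D → n ) ) )
  D → n ) ) D D
  D → n ) ) D

Found common prefix 'n ) )' in productions for D

Answer: Yes, D has productions with common prefix 'n ) )'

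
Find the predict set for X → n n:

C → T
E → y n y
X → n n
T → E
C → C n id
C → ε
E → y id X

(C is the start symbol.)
PREDICT(X → n n) = (FIRST(RHS) \ {ε}) ∪ (FOLLOW(X) if ε ∈ FIRST(RHS), i.e. RHS ⇒* ε)
FIRST(n n) = { 'n' }
ε ∉ FIRST(n n), so FOLLOW(X) is not added.
PREDICT(X → n n) = { 'n' }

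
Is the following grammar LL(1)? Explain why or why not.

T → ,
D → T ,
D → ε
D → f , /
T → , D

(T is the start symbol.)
No. Predict set conflict for T: { ',' }

A grammar is LL(1) if for each non-terminal N with multiple productions, the predict sets of those productions are pairwise disjoint, where PREDICT(N → α) = (FIRST(α) \ {ε}) ∪ (FOLLOW(N) if α ⇒* ε).

Relevant sets:
  FIRST(T) = { ',' }
  FOLLOW(D) = { $, ',' }

For T:
  PREDICT(T → ',') = { ',' }
  PREDICT(T → ',' D) = { ',' }
For D:
  PREDICT(D → T ',') = { ',' }
  PREDICT(D → ε) = { $, ',' }
  PREDICT(D → f ',' '/') = { 'f' }

Conflict found: Predict set conflict for T: { ',' }
The grammar is NOT LL(1).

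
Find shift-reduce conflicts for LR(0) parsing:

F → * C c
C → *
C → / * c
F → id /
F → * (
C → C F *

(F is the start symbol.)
A shift-reduce conflict occurs when an LR(0) state has both:
  - a complete (reduce) item [A → α .] (dot at the end), and
  - a shift item [B → β . c γ] (dot before a terminal).

Augment with F' → F and build the canonical LR(0) collection (I0 = CLOSURE({[F' → . F]}), then GOTO on every symbol after a dot until no new states appear). It has 14 states:
  I0: { [F → . * (], [F → . * C c], [F → . id /], [F' → . F] }  — shift
  I1: { [C → . *], [C → . / * c], [C → . C F *], [F → * . (], [F → * . C c] }  — shift
  I2: { [F' → F .] }  — accept
  I3: { [F → id . /] }  — shift
  I4: { [F → id / .] }  — reduce
  I5: { [F → * ( .] }  — reduce
  I6: { [C → * .] }  — reduce
  I7: { [C → / . * c] }  — shift
  I8: { [C → C . F *], [F → * C . c], [F → . * (], [F → . * C c], [F → . id /] }  — shift
  I9: { [C → C F . *] }  — shift
  I10: { [F → * C c .] }  — reduce
  I11: { [C → C F * .] }  — reduce
  I12: { [C → / * . c] }  — shift
  I13: { [C → / * c .] }  — reduce

No state contains both a complete item and a shift item.

Answer: No shift-reduce conflicts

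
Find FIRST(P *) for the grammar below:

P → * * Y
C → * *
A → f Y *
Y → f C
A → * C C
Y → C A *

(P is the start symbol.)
{ '*' }

FIRST sets of the non-terminals involved (from the grammar, by fixed-point iteration):
  FIRST(P) = { '*' }

To compute FIRST(P *), process the symbols left to right:
Symbol P is a non-terminal. Add FIRST(P) \ {ε} = { '*' }
P is not nullable (ε ∉ FIRST(P)), so stop here.
FIRST(P *) = { '*' }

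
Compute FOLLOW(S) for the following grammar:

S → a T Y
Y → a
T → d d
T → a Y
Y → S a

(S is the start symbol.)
{ $, 'a' }

To compute FOLLOW(S), find every occurrence of S on a right-hand side N → α S β: add FIRST(β) \ {ε}, and if β is empty or nullable also add FOLLOW(N). Iterate to a fixed point.

S is the start symbol, so $ ∈ FOLLOW(S).
In Y → S a: S is followed by a, add FIRST(a) \ {ε} = { 'a' }

Taking the union: FOLLOW(S) = { $, 'a' }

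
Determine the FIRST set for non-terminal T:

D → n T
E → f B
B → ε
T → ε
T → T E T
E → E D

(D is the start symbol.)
{ 'f', ε }

FIRST sets of the other non-terminals involved (by the same procedure, iterated to a fixed point):
  FIRST(E) = { 'f' }

From T → ε:
  - ε-production, so ε ∈ FIRST(T)
From T → T E T:
  - T is the symbol being defined: contributes nothing new
    T is nullable, so continue to the next symbol
  - E is a non-terminal: add FIRST(E) \ {ε} = { 'f' }
    E is not nullable, so stop

Collecting: FIRST(T) = { 'f', ε }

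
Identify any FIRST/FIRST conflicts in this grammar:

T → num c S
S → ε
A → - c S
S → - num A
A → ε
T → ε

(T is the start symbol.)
No FIRST/FIRST conflicts.

Productions for T:
  T → num c S: FIRST = { 'num' }
  T → ε: FIRST = { ε }
Productions for S:
  S → ε: FIRST = { ε }
  S → - num A: FIRST = { '-' }
Productions for A:
  A → - c S: FIRST = { '-' }
  A → ε: FIRST = { ε }

All alternatives of each non-terminal have pairwise disjoint FIRST sets.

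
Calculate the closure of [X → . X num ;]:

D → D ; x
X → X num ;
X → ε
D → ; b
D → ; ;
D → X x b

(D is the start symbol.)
{ [X → . X num ;], [X → .] }

Start with: [X → . X num ;]
  [X → . X num ;] has the dot before X: add [X → .]
No further items can be added.

CLOSURE = { [X → . X num ;], [X → .] }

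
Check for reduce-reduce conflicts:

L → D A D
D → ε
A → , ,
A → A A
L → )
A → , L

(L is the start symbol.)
Augment with L' → L and build the canonical LR(0) collection (I0 = CLOSURE({[L' → . L]}), then GOTO on every symbol after a dot until no new states appear). It has 10 states:
  I0: { [D → .], [L → . )], [L → . D A D], [L' → . L] }  — shift, reduce
  I1: { [L → ) .] }  — reduce
  I2: { [A → . , ,], [A → . , L], [A → . A A], [L → D . A D] }  — shift
  I3: { [L' → L .] }  — accept
  I4: { [A → , . ,], [A → , . L], [D → .], [L → . )], [L → . D A D] }  — shift, reduce
  I5: { [A → . , ,], [A → . , L], [A → . A A], [A → A . A], [D → .], [L → D A . D] }  — shift, reduce
  I6: { [A → . , ,], [A → . , L], [A → . A A], [A → A . A], [A → A A .] }  — shift, reduce
  I7: { [L → D A D .] }  — reduce
  I8: { [A → , , .] }  — reduce
  I9: { [A → , L .] }  — reduce

No state contains more than one complete item.

Answer: No reduce-reduce conflicts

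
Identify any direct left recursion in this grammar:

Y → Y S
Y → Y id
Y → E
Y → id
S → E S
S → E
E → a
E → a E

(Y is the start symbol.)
Yes, Y is left-recursive

Direct left recursion occurs when N → N α for some non-terminal N (the right-hand side begins with the left-hand side itself).

Y → Y S: LEFT RECURSIVE (starts with Y)
Y → Y id: LEFT RECURSIVE (starts with Y)
Y → E: starts with E
Y → id: starts with id
S → E S: starts with E
S → E: starts with E
E → a: starts with a
E → a E: starts with a

The grammar has direct left recursion on: Y.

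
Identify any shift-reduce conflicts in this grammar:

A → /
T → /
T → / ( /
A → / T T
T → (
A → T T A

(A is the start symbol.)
Yes — I2: [A → / .] vs [T → . (]; I5: [T → / .] vs [T → / . ( /]; I10: [T → ( .] vs [T → / ( . /]

A shift-reduce conflict occurs when an LR(0) state has both:
  - a complete (reduce) item [A → α .] (dot at the end), and
  - a shift item [B → β . c γ] (dot before a terminal).

Augment with A' → A and build the canonical LR(0) collection (I0 = CLOSURE({[A' → . A]}), then GOTO on every symbol after a dot until no new states appear). It has 13 states:
  I0: { [A → . / T T], [A → . /], [A → . T T A], [A' → . A], [T → . (], [T → . / ( /], [T → . /] }  — shift
  I1: { [T → ( .] }  — reduce
  I2: { [A → / . T T], [A → / .], [T → . (], [T → . / ( /], [T → . /], [T → / . ( /], [T → / .] }  — shift, 2 reduces
  I3: { [A' → A .] }  — accept
  I4: { [A → T . T A], [T → . (], [T → . / ( /], [T → . /] }  — shift
  I5: { [T → / . ( /], [T → / .] }  — shift, reduce
  I6: { [A → . / T T], [A → . /], [A → . T T A], [A → T T . A], [T → . (], [T → . / ( /], [T → . /] }  — shift
  I7: { [A → T T A .] }  — reduce
  I8: { [T → / ( . /] }  — shift
  I9: { [T → / ( / .] }  — reduce
  I10: { [T → ( .], [T → / ( . /] }  — shift, reduce
  I11: { [A → / T . T], [T → . (], [T → . / ( /], [T → . /] }  — shift
  I12: { [A → / T T .] }  — reduce

I2 contains reduce items [A → / .], [T → / .] and shift items [T → . (], [T → . /], [T → . / ( /], [T → / . ( /] — shift-reduce conflict.
I5 contains reduce item [T → / .] and shift item [T → / . ( /] — shift-reduce conflict.
I10 contains reduce item [T → ( .] and shift item [T → / ( . /] — shift-reduce conflict.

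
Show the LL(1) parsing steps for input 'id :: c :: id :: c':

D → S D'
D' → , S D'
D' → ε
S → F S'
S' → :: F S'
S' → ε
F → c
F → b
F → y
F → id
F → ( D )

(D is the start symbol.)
Stack is shown with the top on the left.

Stack         Input                 Action
------------------------------------------
D $           id :: c :: id :: c $  output D → S D'
S D' $        id :: c :: id :: c $  output S → F S'
F S' D' $     id :: c :: id :: c $  output F → id
id S' D' $    id :: c :: id :: c $  match 'id'
S' D' $       :: c :: id :: c $     output S' → :: F S'
:: F S' D' $  :: c :: id :: c $     match '::'
F S' D' $     c :: id :: c $        output F → c
c S' D' $     c :: id :: c $        match 'c'
S' D' $       :: id :: c $          output S' → :: F S'
:: F S' D' $  :: id :: c $          match '::'
F S' D' $     id :: c $             output F → id
id S' D' $    id :: c $             match 'id'
S' D' $       :: c $                output S' → :: F S'
:: F S' D' $  :: c $                match '::'
F S' D' $     c $                   output F → c
c S' D' $     c $                   match 'c'
S' D' $       $                     output S' → ε
D' $          $                     output D' → ε
$             $                     accept

The string is accepted.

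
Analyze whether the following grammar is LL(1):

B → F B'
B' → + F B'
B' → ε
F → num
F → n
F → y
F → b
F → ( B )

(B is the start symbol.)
Yes, the grammar is LL(1).

Relevant sets:
  FOLLOW(B') = { $, ')' }

For B':
  PREDICT(B' → '+' F B') = { '+' }
  PREDICT(B' → ε) = { $, ')' }
For F:
  PREDICT(F → num) = { 'num' }
  PREDICT(F → n) = { 'n' }
  PREDICT(F → y) = { 'y' }
  PREDICT(F → b) = { 'b' }
  PREDICT(F → '(' B ')') = { '(' }
B has a single production, so nothing to check there.

All predict sets are disjoint. The grammar IS LL(1).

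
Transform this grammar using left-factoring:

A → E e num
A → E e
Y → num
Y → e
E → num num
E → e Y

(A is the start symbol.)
Left-factoring transforms A → αβ₁ | αβ₂ into A → αA' and A' → β₁ | β₂
(α is the longest common prefix among the alternatives). Repeat until
no nonterminal has two alternatives with a common prefix.

Round 1: A has alternatives sharing prefix 'E e'. Introduce A': A → E e A'
  Add: A' → num
  Add: A' → ε

No remaining common prefixes — done.

Resulting grammar:
A → E e A'
A' → num
A' → ε
Y → num
Y → e
E → num num
E → e Y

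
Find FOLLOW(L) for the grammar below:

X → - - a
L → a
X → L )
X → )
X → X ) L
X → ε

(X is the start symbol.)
To compute FOLLOW(L), find every occurrence of L on a right-hand side N → α L β: add FIRST(β) \ {ε}, and if β is empty or nullable also add FOLLOW(N). Iterate to a fixed point.

In X → L ): L is followed by ')', add FIRST(')') \ {ε} = { ')' }
In X → X ) L: L is at the end, add FOLLOW(X)

The FOLLOW sets referred to above (computed the same way, to a fixed point):
  FOLLOW(X) = { $, ')' }

Taking the union: FOLLOW(L) = { $, ')' }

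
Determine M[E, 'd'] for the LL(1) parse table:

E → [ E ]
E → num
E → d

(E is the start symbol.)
E → d

To find M[E, 'd'], we find productions for E where 'd' is in the predict set (PREDICT(N → α) = (FIRST(α) \ {ε}) ∪ (FOLLOW(N) if α ⇒* ε)).

E → [ E ]: PREDICT = { '[' }
E → num: PREDICT = { 'num' }
E → d: PREDICT = { 'd' }
  'd' is in predict set, so this production goes in M[E, 'd']

M[E, 'd'] = E → d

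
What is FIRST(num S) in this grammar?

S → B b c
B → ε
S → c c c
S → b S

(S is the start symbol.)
{ 'num' }

To compute FIRST(num S), process the symbols left to right:
Symbol num is a terminal. Add 'num' and stop.
FIRST(num S) = { 'num' }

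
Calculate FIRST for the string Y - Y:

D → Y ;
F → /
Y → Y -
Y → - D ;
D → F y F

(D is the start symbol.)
FIRST sets of the non-terminals involved (from the grammar, by fixed-point iteration):
  FIRST(Y) = { '-' }

To compute FIRST(Y - Y), process the symbols left to right:
Symbol Y is a non-terminal. Add FIRST(Y) \ {ε} = { '-' }
Y is not nullable (ε ∉ FIRST(Y)), so stop here.
FIRST(Y - Y) = { '-' }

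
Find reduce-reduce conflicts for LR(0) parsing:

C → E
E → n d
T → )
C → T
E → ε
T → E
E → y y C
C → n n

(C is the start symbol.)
Yes — I3: [C → E .] vs [T → E .]

Augment with C' → C and build the canonical LR(0) collection (I0 = CLOSURE({[C' → . C]}), then GOTO on every symbol after a dot until no new states appear). It has 11 states:
  I0: { [C → . E], [C → . T], [C → . n n], [C' → . C], [E → . n d], [E → . y y C], [E → .], [T → . )], [T → . E] }  — shift, reduce
  I1: { [T → ) .] }  — reduce
  I2: { [C' → C .] }  — accept
  I3: { [C → E .], [T → E .] }  — 2 reduces
  I4: { [C → T .] }  — reduce
  I5: { [C → n . n], [E → n . d] }  — shift
  I6: { [E → y . y C] }  — shift
  I7: { [C → . E], [C → . T], [C → . n n], [E → . n d], [E → . y y C], [E → .], [E → y y . C], [T → . )], [T → . E] }  — shift, reduce
  I8: { [E → y y C .] }  — reduce
  I9: { [E → n d .] }  — reduce
  I10: { [C → n n .] }  — reduce

I3 contains complete items [C → E .], [T → E .] — reduce-reduce conflict.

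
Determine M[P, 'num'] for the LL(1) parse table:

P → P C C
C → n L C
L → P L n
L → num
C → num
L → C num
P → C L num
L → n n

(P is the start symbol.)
P → P C C, P → C L num

To find M[P, 'num'], we find productions for P where 'num' is in the predict set (PREDICT(N → α) = (FIRST(α) \ {ε}) ∪ (FOLLOW(N) if α ⇒* ε)).

Relevant sets:
  FIRST(P) = { 'n', 'num' }
  FIRST(C) = { 'n', 'num' }

P → P C C: PREDICT = { 'n', 'num' }
  'num' is in predict set, so this production goes in M[P, 'num']
P → C L num: PREDICT = { 'n', 'num' }
  'num' is in predict set, so this production goes in M[P, 'num']

M[P, 'num'] = P → P C C, P → C L num  (a multiply-defined cell — the grammar is not LL(1))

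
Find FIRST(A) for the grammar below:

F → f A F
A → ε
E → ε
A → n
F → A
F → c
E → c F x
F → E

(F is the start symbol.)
To compute FIRST(A), examine every production with A on the left-hand side, reading each right-hand side left to right until a non-nullable symbol is reached.

From A → ε:
  - ε-production, so ε ∈ FIRST(A)
From A → n:
  - n is a terminal: add 'n' and stop

Collecting: FIRST(A) = { 'n', ε }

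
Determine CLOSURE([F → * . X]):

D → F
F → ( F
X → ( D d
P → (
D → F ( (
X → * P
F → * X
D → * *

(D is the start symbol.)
{ [F → * . X], [X → . ( D d], [X → . * P] }

To compute CLOSURE, for each item [A → α.Bβ] where B is a non-terminal, add [B → .γ] for all productions B → γ; repeat for the newly added items until nothing changes.

Start with: [F → * . X]
  [F → * . X] has the dot before X: add [X → . ( D d], [X → . * P]
No further items can be added.

CLOSURE = { [F → * . X], [X → . ( D d], [X → . * P] }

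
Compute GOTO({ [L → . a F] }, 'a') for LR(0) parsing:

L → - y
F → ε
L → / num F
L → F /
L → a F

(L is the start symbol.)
GOTO(I, 'a') = CLOSURE({ [A → αX.β] : [A → α.Xβ] ∈ I, X = 'a' })

Items with dot before 'a', with the dot advanced:
  [L → . a F] → [L → a . F]
Closure of the advanced items:
  [L → a . F] has the dot before F: add [F → .]

GOTO = { [F → .], [L → a . F] }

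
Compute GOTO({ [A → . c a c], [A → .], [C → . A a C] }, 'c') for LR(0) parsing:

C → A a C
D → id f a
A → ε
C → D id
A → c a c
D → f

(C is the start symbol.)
{ [A → c . a c] }

GOTO(I, 'c') = CLOSURE({ [A → αX.β] : [A → α.Xβ] ∈ I, X = 'c' })

Items with dot before 'c', with the dot advanced:
  [A → . c a c] → [A → c . a c]
Closure adds nothing (no advanced item has the dot before a non-terminal).

GOTO = { [A → c . a c] }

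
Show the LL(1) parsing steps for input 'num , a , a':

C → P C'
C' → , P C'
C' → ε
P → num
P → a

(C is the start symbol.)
LL(1) parsing maintains a stack (initially the start symbol over $) and the input. At each step: if the stack top is a terminal, match it against the current input token; if it is a non-terminal N, replace it with the RHS of M[N, lookahead] (the unique production whose predict set contains the lookahead).

Stack is shown with the top on the left.

Stack     Input          Action
-------------------------------
C $       num , a , a $  output C → P C'
P C' $    num , a , a $  output P → num
num C' $  num , a , a $  match 'num'
C' $      , a , a $      output C' → , P C'
, P C' $  , a , a $      match ','
P C' $    a , a $        output P → a
a C' $    a , a $        match 'a'
C' $      , a $          output C' → , P C'
, P C' $  , a $          match ','
P C' $    a $            output P → a
a C' $    a $            match 'a'
C' $      $              output C' → ε
$         $              accept

The string is accepted.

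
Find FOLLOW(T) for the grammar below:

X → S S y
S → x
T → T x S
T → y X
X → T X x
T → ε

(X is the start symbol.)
To compute FOLLOW(T), find every occurrence of T on a right-hand side N → α T β: add FIRST(β) \ {ε}, and if β is empty or nullable also add FOLLOW(N). Iterate to a fixed point.

In T → T x S: T is followed by x S, add FIRST(x S) \ {ε} = { 'x' }
In X → T X x: T is followed by X x, add FIRST(X x) \ {ε} = { 'x', 'y' }

Taking the union: FOLLOW(T) = { 'x', 'y' }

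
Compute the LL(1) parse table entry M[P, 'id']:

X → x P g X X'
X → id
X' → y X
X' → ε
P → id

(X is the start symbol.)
P → id

To find M[P, 'id'], we find productions for P where 'id' is in the predict set (PREDICT(N → α) = (FIRST(α) \ {ε}) ∪ (FOLLOW(N) if α ⇒* ε)).

P → id: PREDICT = { 'id' }
  'id' is in predict set, so this production goes in M[P, 'id']

M[P, 'id'] = P → id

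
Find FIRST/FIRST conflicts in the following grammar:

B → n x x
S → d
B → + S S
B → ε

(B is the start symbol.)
Productions for B:
  B → n x x: FIRST = { 'n' }
  B → + S S: FIRST = { '+' }
  B → ε: FIRST = { ε }
S has only one production, so no FIRST/FIRST conflict is possible there.

All alternatives of each non-terminal have pairwise disjoint FIRST sets.

Answer: No FIRST/FIRST conflicts.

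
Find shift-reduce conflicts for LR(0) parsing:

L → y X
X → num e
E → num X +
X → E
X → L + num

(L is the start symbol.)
No shift-reduce conflicts

Augment with L' → L and build the canonical LR(0) collection (I0 = CLOSURE({[L' → . L]}), then GOTO on every symbol after a dot until no new states appear). It has 12 states:
  I0: { [L → . y X], [L' → . L] }  — shift
  I1: { [L' → L .] }  — accept
  I2: { [E → . num X +], [L → . y X], [L → y . X], [X → . E], [X → . L + num], [X → . num e] }  — shift
  I3: { [X → E .] }  — reduce
  I4: { [X → L . + num] }  — shift
  I5: { [L → y X .] }  — reduce
  I6: { [E → . num X +], [E → num . X +], [L → . y X], [X → . E], [X → . L + num], [X → . num e], [X → num . e] }  — shift
  I7: { [E → num X . +] }  — shift
  I8: { [X → num e .] }  — reduce
  I9: { [E → num X + .] }  — reduce
  I10: { [X → L + . num] }  — shift
  I11: { [X → L + num .] }  — reduce

No state contains both a complete item and a shift item.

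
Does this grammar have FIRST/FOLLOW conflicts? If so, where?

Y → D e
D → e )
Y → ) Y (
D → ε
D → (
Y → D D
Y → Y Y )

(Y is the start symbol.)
Yes. Y → D e with FOLLOW(Y) on { '(', 'e' }; Y → ')' Y '(' with FOLLOW(Y) on { ')' }; Y → Y Y ')' with FOLLOW(Y) on { '(', ')', 'e' }; D → e ')' with FOLLOW(D) on { 'e' }; D → '(' with FOLLOW(D) on { '(' }

A FIRST/FOLLOW conflict occurs when a non-terminal N has a nullable alternative N → β (β ⇒* ε) and another alternative N → α with FIRST(α) ∩ FOLLOW(N) ≠ ∅: on such a lookahead the parser cannot decide between expanding α and letting N vanish via β.

Nullable non-terminals: D, Y.
FIRST sets used below: FIRST(D) = { '(', 'e', ε }, FIRST(Y) = { '(', ')', 'e', ε }

D: nullable alternative(s) D → ε; FOLLOW(D) = { $, '(', ')', 'e' }
  D → e ): FIRST \ {ε} = { 'e' } — overlaps FOLLOW(D) on { 'e' }: CONFLICT
  D → ε: FIRST \ {ε} = { } — this is the only nullable alternative, skip
  D → (: FIRST \ {ε} = { '(' } — overlaps FOLLOW(D) on { '(' }: CONFLICT

Y: nullable alternative(s) Y → D D; FOLLOW(Y) = { $, '(', ')', 'e' }
  Y → D e: FIRST \ {ε} = { '(', 'e' } — overlaps FOLLOW(Y) on { '(', 'e' }: CONFLICT
  Y → ) Y (: FIRST \ {ε} = { ')' } — overlaps FOLLOW(Y) on { ')' }: CONFLICT
  Y → D D: FIRST \ {ε} = { '(', 'e' } — this is the only nullable alternative, skip
  Y → Y Y ): FIRST \ {ε} = { '(', ')', 'e' } — overlaps FOLLOW(Y) on { '(', ')', 'e' }: CONFLICT

So the grammar has 5 FIRST/FOLLOW conflicts (marked CONFLICT above).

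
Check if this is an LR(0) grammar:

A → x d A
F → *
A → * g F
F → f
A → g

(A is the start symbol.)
A grammar is LR(0) if no state in the canonical LR(0) collection has:
  - both a shift item (dot before a terminal) and a complete item (shift-reduce conflict), or
  - two or more complete items (reduce-reduce conflict; the accept item [A' → A .] counts as a complete item here).

Augment with A' → A and build the canonical LR(0) collection (I0 = CLOSURE({[A' → . A]}), then GOTO on every symbol after a dot until no new states appear). It has 11 states:
  I0: { [A → . * g F], [A → . g], [A → . x d A], [A' → . A] }  — shift
  I1: { [A → * . g F] }  — shift
  I2: { [A' → A .] }  — accept
  I3: { [A → g .] }  — reduce
  I4: { [A → x . d A] }  — shift
  I5: { [A → . * g F], [A → . g], [A → . x d A], [A → x d . A] }  — shift
  I6: { [A → x d A .] }  — reduce
  I7: { [A → * g . F], [F → . *], [F → . f] }  — shift
  I8: { [F → * .] }  — reduce
  I9: { [A → * g F .] }  — reduce
  I10: { [F → f .] }  — reduce

Every state is either a pure shift/goto state or contains exactly one complete item and nothing to shift — no conflicts. The grammar is LR(0).

Answer: Yes, the grammar is LR(0)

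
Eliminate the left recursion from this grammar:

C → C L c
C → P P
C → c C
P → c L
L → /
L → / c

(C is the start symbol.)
C → P P C'
C → c C C'
C' → L c C'
C' → ε
P → c L
L → /
L → / c

C is directly left-recursive. The standard transformation for
  A → A α₁ | ... | A α_m | β₁ | ... | β_n
is
  A  → β₁ A' | ... | β_n A'
  A' → α₁ A' | ... | α_m A' | ε

C → P P becomes C → P P C'
C → c C becomes C → c C C'
C → C L c becomes C' → L c C'
Add C' → ε

Productions for other non-terminals are unchanged:
  P → c L
  L → /
  L → / c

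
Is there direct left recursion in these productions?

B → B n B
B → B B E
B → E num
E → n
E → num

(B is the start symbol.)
Direct left recursion occurs when N → N α for some non-terminal N (the right-hand side begins with the left-hand side itself).

B → B n B: LEFT RECURSIVE (starts with B)
B → B B E: LEFT RECURSIVE (starts with B)
B → E num: starts with E
E → n: starts with n
E → num: starts with num

The grammar has direct left recursion on: B.

Answer: Yes, B is left-recursive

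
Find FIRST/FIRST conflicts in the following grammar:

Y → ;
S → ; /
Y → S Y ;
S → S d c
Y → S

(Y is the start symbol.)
A FIRST/FIRST conflict occurs when two productions N → α and N → β for the same non-terminal have FIRST(α) ∩ FIRST(β) ≠ ∅ (with ε ∈ FIRST of a nullable right-hand side, so two nullable alternatives also conflict).

FIRST sets of the non-terminals at (or reachable through a nullable prefix from) the front of some alternative:
  FIRST(S) = { ';' }

Productions for Y:
  Y → ;: FIRST = { ';' }
  Y → S Y ;: FIRST = { ';' }
  Y → S: FIRST = { ';' }
Productions for S:
  S → ; /: FIRST = { ';' }
  S → S d c: FIRST = { ';' }

Conflict for Y: Y → ; and Y → S Y ;
  Overlap: { ';' }
Conflict for Y: Y → ; and Y → S
  Overlap: { ';' }
Conflict for Y: Y → S Y ; and Y → S
  Overlap: { ';' }
Conflict for S: S → ; / and S → S d c
  Overlap: { ';' }

Answer: Yes. Y → ';' / Y → S Y ';' on { ';' }; Y → ';' / Y → S on { ';' }; Y → S Y ';' / Y → S on { ';' }; S → ';' '/' / S → S d c on { ';' }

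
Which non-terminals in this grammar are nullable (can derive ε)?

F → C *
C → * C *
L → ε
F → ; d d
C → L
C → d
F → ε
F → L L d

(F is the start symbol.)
A non-terminal is nullable if it can derive ε (the empty string): either it has an ε-production, or it has a production whose right-hand side consists entirely of nullable non-terminals.

ε-productions: L → ε, F → ε
So L, F are immediately nullable.
C → L: every symbol on the right is nullable, so C is nullable too.
Every non-terminal is now nullable.
Nullable = { 'C', 'F', 'L' }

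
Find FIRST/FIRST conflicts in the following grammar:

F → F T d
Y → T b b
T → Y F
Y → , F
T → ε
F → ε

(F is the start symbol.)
Yes. Y → T b b / Y → ',' F on { ',' }

A FIRST/FIRST conflict occurs when two productions N → α and N → β for the same non-terminal have FIRST(α) ∩ FIRST(β) ≠ ∅ (with ε ∈ FIRST of a nullable right-hand side, so two nullable alternatives also conflict).

FIRST sets of the non-terminals at (or reachable through a nullable prefix from) the front of some alternative:
  FIRST(F) = { ',', 'b', 'd', ε }
  FIRST(T) = { ',', 'b', ε }
  FIRST(Y) = { ',', 'b' }

Productions for F:
  F → F T d: FIRST = { ',', 'b', 'd' }
  F → ε: FIRST = { ε }
Productions for Y:
  Y → T b b: FIRST = { ',', 'b' }
  Y → , F: FIRST = { ',' }
Productions for T:
  T → Y F: FIRST = { ',', 'b' }
  T → ε: FIRST = { ε }

Conflict for Y: Y → T b b and Y → , F
  Overlap: { ',' }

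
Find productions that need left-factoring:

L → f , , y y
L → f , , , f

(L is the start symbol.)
Yes, L has productions with common prefix 'f , ,'

Left-factoring is needed when two productions for the same non-terminal
share a common prefix on the right-hand side.

Productions for L:
  L → f , , y y
  L → f , , , f

Found common prefix 'f , ,' in productions for L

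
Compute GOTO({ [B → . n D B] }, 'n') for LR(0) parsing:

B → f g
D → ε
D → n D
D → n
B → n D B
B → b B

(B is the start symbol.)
GOTO(I, 'n') = CLOSURE({ [A → αX.β] : [A → α.Xβ] ∈ I, X = 'n' })

Items with dot before 'n', with the dot advanced:
  [B → . n D B] → [B → n . D B]
Closure of the advanced items:
  [B → n . D B] has the dot before D: add [D → .], [D → . n D], [D → . n]

GOTO = { [B → n . D B], [D → . n D], [D → . n], [D → .] }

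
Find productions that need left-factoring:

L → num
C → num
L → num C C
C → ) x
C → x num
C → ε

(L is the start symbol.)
Yes, L has productions with common prefix 'num'

Left-factoring is needed when two productions for the same non-terminal
share a common prefix on the right-hand side.

Productions for L:
  L → num
  L → num C C
Productions for C:
  C → num
  C → ) x
  C → x num
  C → ε

Found common prefix 'num' in productions for L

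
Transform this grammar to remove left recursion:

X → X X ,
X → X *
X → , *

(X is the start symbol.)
X is directly left-recursive. The standard transformation for
  A → A α₁ | ... | A α_m | β₁ | ... | β_n
is
  A  → β₁ A' | ... | β_n A'
  A' → α₁ A' | ... | α_m A' | ε

X → , * becomes X → , * X'
X → X X , becomes X' → X , X'
X → X * becomes X' → * X'
Add X' → ε

Resulting grammar:
X → , * X'
X' → X , X'
X' → * X'
X' → ε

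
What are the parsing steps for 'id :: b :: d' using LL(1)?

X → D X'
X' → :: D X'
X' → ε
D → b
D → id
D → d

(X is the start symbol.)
LL(1) parsing maintains a stack (initially the start symbol over $) and the input. At each step: if the stack top is a terminal, match it against the current input token; if it is a non-terminal N, replace it with the RHS of M[N, lookahead] (the unique production whose predict set contains the lookahead).

Stack is shown with the top on the left.

Stack      Input           Action
---------------------------------
X $        id :: b :: d $  output X → D X'
D X' $     id :: b :: d $  output D → id
id X' $    id :: b :: d $  match 'id'
X' $       :: b :: d $     output X' → :: D X'
:: D X' $  :: b :: d $     match '::'
D X' $     b :: d $        output D → b
b X' $     b :: d $        match 'b'
X' $       :: d $          output X' → :: D X'
:: D X' $  :: d $          match '::'
D X' $     d $             output D → d
d X' $     d $             match 'd'
X' $       $               output X' → ε
$          $               accept

The string is accepted.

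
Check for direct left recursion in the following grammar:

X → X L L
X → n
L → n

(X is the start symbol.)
Direct left recursion occurs when N → N α for some non-terminal N (the right-hand side begins with the left-hand side itself).

X → X L L: LEFT RECURSIVE (starts with X)
X → n: starts with n
L → n: starts with n

The grammar has direct left recursion on: X.

Answer: Yes, X is left-recursive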